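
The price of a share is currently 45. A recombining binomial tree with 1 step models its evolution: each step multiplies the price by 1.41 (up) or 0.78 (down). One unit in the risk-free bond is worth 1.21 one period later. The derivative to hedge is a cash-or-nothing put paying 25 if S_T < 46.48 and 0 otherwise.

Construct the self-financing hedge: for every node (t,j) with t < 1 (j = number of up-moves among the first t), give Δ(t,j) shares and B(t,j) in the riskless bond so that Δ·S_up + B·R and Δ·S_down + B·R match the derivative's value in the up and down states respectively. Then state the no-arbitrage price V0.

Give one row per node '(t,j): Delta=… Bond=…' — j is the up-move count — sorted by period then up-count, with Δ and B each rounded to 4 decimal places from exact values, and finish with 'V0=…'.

The replicating-portfolio and risk-neutral prices coincide; use p* = (1.21−0.78)/(1.41−0.78) = 0.6825 for the latter.
Terminal values V(1,·): V(1,0)=25.0000, V(1,1)=0.0000
  t=0,j=0: stock 45.0000 → up 63.4500 (V=0.0000), down 35.1000 (V=25.0000). Price 6.5591; hedge Δ=-0.8818, bond B=46.2416.
Root portfolio cost Δ·45+B reproduces V0=6.5591.

(0,0): Delta=-0.8818 Bond=46.2416
V0=6.5591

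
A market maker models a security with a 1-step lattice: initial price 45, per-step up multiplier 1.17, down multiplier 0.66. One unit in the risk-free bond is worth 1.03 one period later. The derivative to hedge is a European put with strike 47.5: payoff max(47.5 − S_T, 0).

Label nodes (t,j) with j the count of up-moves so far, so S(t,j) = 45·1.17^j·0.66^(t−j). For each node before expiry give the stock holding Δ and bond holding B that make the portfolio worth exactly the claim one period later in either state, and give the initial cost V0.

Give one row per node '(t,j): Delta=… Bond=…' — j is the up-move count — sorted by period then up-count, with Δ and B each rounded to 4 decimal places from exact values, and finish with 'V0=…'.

(0,0): Delta=-0.7756 Bond=39.6459
V0=4.7440

Since d<R<u, set p* = (R−d)/(u−d) = 0.7255; price each node as the discounted p*-expectation of its children.
Payoff layer (t=1): V(1,0)=17.8000, V(1,1)=0.0000
Node (0,0) S=45.0000: V=(p*·0.0000+(1−p*)·17.8000)/1.03=4.7440; Δ=(0.0000−17.8000)/(52.6500−29.7000)=-0.7756; B=V−Δ·S=39.6459
Self-financing check: at every node Δ·S+B equals the discounted successor values.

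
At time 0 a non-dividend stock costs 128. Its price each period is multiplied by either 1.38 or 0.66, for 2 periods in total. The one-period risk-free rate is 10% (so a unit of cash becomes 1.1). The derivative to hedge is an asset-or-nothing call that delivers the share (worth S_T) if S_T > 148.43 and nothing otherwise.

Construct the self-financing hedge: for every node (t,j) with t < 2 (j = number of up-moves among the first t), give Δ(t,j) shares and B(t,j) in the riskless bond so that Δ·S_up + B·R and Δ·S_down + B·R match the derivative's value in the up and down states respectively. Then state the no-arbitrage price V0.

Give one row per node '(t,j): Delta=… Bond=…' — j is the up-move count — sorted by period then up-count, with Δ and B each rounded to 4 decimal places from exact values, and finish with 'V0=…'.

(0,0): Delta=1.4694 Bond=-112.8533
(1,0): Delta=0.0000 Bond=0.0000
(1,1): Delta=1.9167 Bond=-203.1360
V0=75.2356

The replicating-portfolio and risk-neutral prices coincide; use p* = (1.1−0.66)/(1.38−0.66) = 0.6111 for the latter.
Terminal payoffs: V(2,0)=0.0000, V(2,1)=0.0000, V(2,2)=243.7632
Node (1,0) S=84.4800: V=(p*·0.0000+(1−p*)·0.0000)/1.1=0.0000; Δ=(0.0000−0.0000)/(116.5824−55.7568)=0.0000; B=V−Δ·S=0.0000
Node (1,1) S=176.6400: V=(p*·243.7632+(1−p*)·0.0000)/1.1=135.4240; Δ=(243.7632−0.0000)/(243.7632−116.5824)=1.9167; B=V−Δ·S=-203.1360
Node (0,0) S=128.0000: V=(p*·135.4240+(1−p*)·0.0000)/1.1=75.2356; Δ=(135.4240−0.0000)/(176.6400−84.4800)=1.4694; B=V−Δ·S=-112.8533
The time-0 hedge costs 75.2356, which is the no-arbitrage price.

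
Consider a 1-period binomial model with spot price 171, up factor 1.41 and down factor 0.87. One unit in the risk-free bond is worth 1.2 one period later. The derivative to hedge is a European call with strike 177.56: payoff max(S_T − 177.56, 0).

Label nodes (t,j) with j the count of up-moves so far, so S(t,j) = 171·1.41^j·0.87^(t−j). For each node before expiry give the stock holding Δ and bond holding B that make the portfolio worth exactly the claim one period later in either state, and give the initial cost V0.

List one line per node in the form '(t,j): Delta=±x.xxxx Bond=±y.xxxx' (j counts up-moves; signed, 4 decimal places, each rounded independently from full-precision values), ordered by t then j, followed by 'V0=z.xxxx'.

(0,0): Delta=0.6882 Bond=-85.3218
V0=32.3634

The replicating-portfolio and risk-neutral prices coincide; use p* = (1.2−0.87)/(1.41−0.87) = 0.6111 for the latter.
Terminal values V(1,·): V(1,0)=0.0000, V(1,1)=63.5500
Node (0,0) S=171.0000: V=(p*·63.5500+(1−p*)·0.0000)/1.2=32.3634; Δ=(63.5500−0.0000)/(241.1100−148.7700)=0.6882; B=V−Δ·S=-85.3218
Self-financing check: at every node Δ·S+B equals the discounted successor values.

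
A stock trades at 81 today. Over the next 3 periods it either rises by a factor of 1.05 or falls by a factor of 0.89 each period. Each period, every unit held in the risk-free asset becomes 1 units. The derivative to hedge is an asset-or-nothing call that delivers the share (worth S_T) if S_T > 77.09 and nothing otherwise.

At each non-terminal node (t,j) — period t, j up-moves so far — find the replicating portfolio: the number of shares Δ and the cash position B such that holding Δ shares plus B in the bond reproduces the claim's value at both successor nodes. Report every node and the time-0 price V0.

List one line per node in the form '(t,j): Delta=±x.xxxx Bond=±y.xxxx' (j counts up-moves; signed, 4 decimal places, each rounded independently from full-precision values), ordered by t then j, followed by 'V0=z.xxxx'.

Since d<R<u, set p* = (R−d)/(u−d) = 0.6875; price each node as the discounted p*-expectation of its children.
Payoff layer (t=3): V(3,0)=0.0000, V(3,1)=0.0000, V(3,2)=79.4792, V(3,3)=93.7676
  t=2,j=0: stock 64.1601 → up 67.3681 (V=0.0000), down 57.1025 (V=0.0000). Price 0.0000; hedge Δ=0.0000, bond B=0.0000.
  t=2,j=1: stock 75.6945 → up 79.4792 (V=79.4792), down 67.3681 (V=0.0000). Price 54.6420; hedge Δ=6.5625, bond B=-442.1032.
  t=2,j=2: stock 89.3025 → up 93.7676 (V=93.7676), down 79.4792 (V=79.4792). Price 89.3025; hedge Δ=1.0000, bond B=0.0000.
  t=1,j=0: stock 72.0900 → up 75.6945 (V=54.6420), down 64.1601 (V=0.0000). Price 37.5664; hedge Δ=4.7373, bond B=-303.9459.
  t=1,j=1: stock 85.0500 → up 89.3025 (V=89.3025), down 75.6945 (V=54.6420). Price 78.4711; hedge Δ=2.5471, bond B=-138.1572.
  t=0,j=0: stock 81.0000 → up 85.0500 (V=78.4711), down 72.0900 (V=37.5664). Price 65.6884; hedge Δ=3.1562, bond B=-189.9662.
Root portfolio cost Δ·81+B reproduces V0=65.6884.

(0,0): Delta=3.1562 Bond=-189.9662
(1,0): Delta=4.7373 Bond=-303.9459
(1,1): Delta=2.5471 Bond=-138.1572
(2,0): Delta=0.0000 Bond=0.0000
(2,1): Delta=6.5625 Bond=-442.1032
(2,2): Delta=1.0000 Bond=0.0000
V0=65.6884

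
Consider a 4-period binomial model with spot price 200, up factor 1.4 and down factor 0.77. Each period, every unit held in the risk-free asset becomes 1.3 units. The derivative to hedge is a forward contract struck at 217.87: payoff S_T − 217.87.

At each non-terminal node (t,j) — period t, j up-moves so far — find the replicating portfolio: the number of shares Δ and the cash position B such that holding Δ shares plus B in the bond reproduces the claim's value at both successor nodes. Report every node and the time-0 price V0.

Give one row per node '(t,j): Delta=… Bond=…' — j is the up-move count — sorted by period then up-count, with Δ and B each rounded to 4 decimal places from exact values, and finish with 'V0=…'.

Since d<R<u, set p* = (R−d)/(u−d) = 0.8413; price each node as the discounted p*-expectation of its children.
Terminal payoffs: V(4,0)=-147.5639, V(4,1)=-90.0408, V(4,2)=14.5468, V(4,3)=204.7060, V(4,4)=550.4500
  t=3,j=0: stock 91.3066 → up 127.8292 (V=-90.0408), down 70.3061 (V=-147.5639). Price -76.2857; hedge Δ=1.0000, bond B=-167.5923.
  t=3,j=1: stock 166.0120 → up 232.4168 (V=14.5468), down 127.8292 (V=-90.0408). Price -1.5803; hedge Δ=1.0000, bond B=-167.5923.
  t=3,j=2: stock 301.8400 → up 422.5760 (V=204.7060), down 232.4168 (V=14.5468). Price 134.2477; hedge Δ=1.0000, bond B=-167.5923.
  t=3,j=3: stock 548.8000 → up 768.3200 (V=550.4500), down 422.5760 (V=204.7060). Price 381.2077; hedge Δ=1.0000, bond B=-167.5923.
  t=2,j=0: stock 118.5800 → up 166.0120 (V=-1.5803), down 91.3066 (V=-76.2857). Price -10.3372; hedge Δ=1.0000, bond B=-128.9172.
  t=2,j=1: stock 215.6000 → up 301.8400 (V=134.2477), down 166.0120 (V=-1.5803). Price 86.6828; hedge Δ=1.0000, bond B=-128.9172.
  t=2,j=2: stock 392.0000 → up 548.8000 (V=381.2077), down 301.8400 (V=134.2477). Price 263.0828; hedge Δ=1.0000, bond B=-128.9172.
  t=1,j=0: stock 154.0000 → up 215.6000 (V=86.6828), down 118.5800 (V=-10.3372). Price 54.8330; hedge Δ=1.0000, bond B=-99.1670.
  t=1,j=1: stock 280.0000 → up 392.0000 (V=263.0828), down 215.6000 (V=86.6828). Price 180.8330; hedge Δ=1.0000, bond B=-99.1670.
  t=0,j=0: stock 200.0000 → up 280.0000 (V=180.8330), down 154.0000 (V=54.8330). Price 123.7177; hedge Δ=1.0000, bond B=-76.2823.
Self-financing check: at every node Δ·S+B equals the discounted successor values.

(0,0): Delta=1.0000 Bond=-76.2823
(1,0): Delta=1.0000 Bond=-99.1670
(1,1): Delta=1.0000 Bond=-99.1670
(2,0): Delta=1.0000 Bond=-128.9172
(2,1): Delta=1.0000 Bond=-128.9172
(2,2): Delta=1.0000 Bond=-128.9172
(3,0): Delta=1.0000 Bond=-167.5923
(3,1): Delta=1.0000 Bond=-167.5923
(3,2): Delta=1.0000 Bond=-167.5923
(3,3): Delta=1.0000 Bond=-167.5923
V0=123.7177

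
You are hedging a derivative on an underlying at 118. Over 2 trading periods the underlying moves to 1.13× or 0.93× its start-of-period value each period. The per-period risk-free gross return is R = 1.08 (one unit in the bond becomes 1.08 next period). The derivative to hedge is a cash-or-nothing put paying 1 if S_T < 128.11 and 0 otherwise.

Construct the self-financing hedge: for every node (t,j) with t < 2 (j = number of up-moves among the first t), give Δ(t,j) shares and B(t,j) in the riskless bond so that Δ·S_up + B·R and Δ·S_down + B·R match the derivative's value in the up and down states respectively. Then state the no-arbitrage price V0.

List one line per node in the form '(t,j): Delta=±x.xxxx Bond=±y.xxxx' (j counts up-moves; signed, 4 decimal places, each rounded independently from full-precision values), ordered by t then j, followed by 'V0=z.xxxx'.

(0,0): Delta=-0.0294 Bond=3.8473
(1,0): Delta=0.0000 Bond=0.9259
(1,1): Delta=-0.0375 Bond=5.2315
V0=0.3751

No-arbitrage ⇒ martingale measure with p* = (R−d)/(u−d) = 0.7500.
Terminal payoffs: V(2,0)=1.0000, V(2,1)=1.0000, V(2,2)=0.0000
Node (1,0) S=109.7400: V=(p*·1.0000+(1−p*)·1.0000)/1.08=0.9259; Δ=(1.0000−1.0000)/(124.0062−102.0582)=0.0000; B=V−Δ·S=0.9259
Node (1,1) S=133.3400: V=(p*·0.0000+(1−p*)·1.0000)/1.08=0.2315; Δ=(0.0000−1.0000)/(150.6742−124.0062)=-0.0375; B=V−Δ·S=5.2315
Node (0,0) S=118.0000: V=(p*·0.2315+(1−p*)·0.9259)/1.08=0.3751; Δ=(0.2315−0.9259)/(133.3400−109.7400)=-0.0294; B=V−Δ·S=3.8473
Root portfolio cost Δ·118+B reproduces V0=0.3751.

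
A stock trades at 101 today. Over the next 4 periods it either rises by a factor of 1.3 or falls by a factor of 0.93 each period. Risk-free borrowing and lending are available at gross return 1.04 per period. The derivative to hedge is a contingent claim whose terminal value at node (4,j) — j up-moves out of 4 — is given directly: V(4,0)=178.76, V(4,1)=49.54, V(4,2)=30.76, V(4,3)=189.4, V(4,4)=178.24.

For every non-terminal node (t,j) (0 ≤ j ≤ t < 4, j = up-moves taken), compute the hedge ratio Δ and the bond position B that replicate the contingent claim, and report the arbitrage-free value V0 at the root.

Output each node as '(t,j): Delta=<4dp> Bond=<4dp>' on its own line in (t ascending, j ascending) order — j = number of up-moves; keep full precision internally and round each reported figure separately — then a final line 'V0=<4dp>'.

(0,0): Delta=-0.5672 Bond=132.0533
(1,0): Delta=-1.5332 Bond=228.0710
(1,1): Delta=1.0662 Bond=-77.1306
(2,0): Delta=-2.8674 Bond=353.7463
(2,1): Delta=0.7229 Bond=-38.2937
(2,2): Delta=1.6467 Bond=-179.3044
(3,0): Delta=-4.2989 Bond=484.1887
(3,1): Delta=-0.4470 Bond=93.0229
(3,2): Delta=2.7010 Bond=-353.8306
(3,3): Delta=-0.1359 Bond=209.0873
V0=74.7656

No-arbitrage ⇒ martingale measure with p* = (R−d)/(u−d) = 0.2973.
At expiry t=4: V(4,0)=178.7600, V(4,1)=49.5400, V(4,2)=30.7600, V(4,3)=189.4000, V(4,4)=178.2400
  t=3,j=0: stock 81.2401 → up 105.6121 (V=49.5400), down 75.5533 (V=178.7600). Price 134.9454; hedge Δ=-4.2989, bond B=484.1887.
  t=3,j=1: stock 113.5614 → up 147.6298 (V=30.7600), down 105.6121 (V=49.5400). Price 42.2661; hedge Δ=-0.4470, bond B=93.0229.
  t=3,j=2: stock 158.7417 → up 206.3642 (V=189.4000), down 147.6298 (V=30.7600). Price 74.9262; hedge Δ=2.7010, bond B=-353.8306.
  t=3,j=3: stock 221.8970 → up 288.4661 (V=178.2400), down 206.3642 (V=189.4000). Price 178.9252; hedge Δ=-0.1359, bond B=209.0873.
  t=2,j=0: stock 87.3549 → up 113.5614 (V=42.2661), down 81.2401 (V=134.9454). Price 103.2617; hedge Δ=-2.8674, bond B=353.7463.
  t=2,j=1: stock 122.1090 → up 158.7417 (V=74.9262), down 113.5614 (V=42.2661). Price 49.9768; hedge Δ=0.7229, bond B=-38.2937.
  t=2,j=2: stock 170.6900 → up 221.8970 (V=178.9252), down 158.7417 (V=74.9262). Price 101.7739; hedge Δ=1.6467, bond B=-179.3044.
  t=1,j=0: stock 93.9300 → up 122.1090 (V=49.9768), down 87.3549 (V=103.2617). Price 84.0579; hedge Δ=-1.5332, bond B=228.0710.
  t=1,j=1: stock 131.3000 → up 170.6900 (V=101.7739), down 122.1090 (V=49.9768). Price 62.8615; hedge Δ=1.0662, bond B=-77.1306.
  t=0,j=0: stock 101.0000 → up 131.3000 (V=62.8615), down 93.9300 (V=84.0579). Price 74.7656; hedge Δ=-0.5672, bond B=132.0533.
Self-financing check: at every node Δ·S+B equals the discounted successor values.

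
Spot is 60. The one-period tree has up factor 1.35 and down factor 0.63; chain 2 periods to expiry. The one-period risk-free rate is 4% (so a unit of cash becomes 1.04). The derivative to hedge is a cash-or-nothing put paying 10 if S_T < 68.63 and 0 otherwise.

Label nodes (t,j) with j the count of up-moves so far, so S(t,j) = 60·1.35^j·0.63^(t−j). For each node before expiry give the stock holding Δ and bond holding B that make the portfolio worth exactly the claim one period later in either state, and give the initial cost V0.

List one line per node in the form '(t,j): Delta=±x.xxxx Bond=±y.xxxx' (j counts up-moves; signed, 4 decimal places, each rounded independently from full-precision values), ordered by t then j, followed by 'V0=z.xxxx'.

(0,0): Delta=-0.1267 Bond=13.8523
(1,0): Delta=0.0000 Bond=9.6154
(1,1): Delta=-0.1715 Bond=18.0288
V0=6.2475

No-arbitrage ⇒ martingale measure with p* = (R−d)/(u−d) = 0.5694.
Payoff layer (t=2): V(2,0)=10.0000, V(2,1)=10.0000, V(2,2)=0.0000
Node (1,0) S=37.8000: V=(p*·10.0000+(1−p*)·10.0000)/1.04=9.6154; Δ=(10.0000−10.0000)/(51.0300−23.8140)=0.0000; B=V−Δ·S=9.6154
Node (1,1) S=81.0000: V=(p*·0.0000+(1−p*)·10.0000)/1.04=4.1400; Δ=(0.0000−10.0000)/(109.3500−51.0300)=-0.1715; B=V−Δ·S=18.0288
Node (0,0) S=60.0000: V=(p*·4.1400+(1−p*)·9.6154)/1.04=6.2475; Δ=(4.1400−9.6154)/(81.0000−37.8000)=-0.1267; B=V−Δ·S=13.8523
Check: Δ(0,0)·S0 + B(0,0) = 6.2475 = V0.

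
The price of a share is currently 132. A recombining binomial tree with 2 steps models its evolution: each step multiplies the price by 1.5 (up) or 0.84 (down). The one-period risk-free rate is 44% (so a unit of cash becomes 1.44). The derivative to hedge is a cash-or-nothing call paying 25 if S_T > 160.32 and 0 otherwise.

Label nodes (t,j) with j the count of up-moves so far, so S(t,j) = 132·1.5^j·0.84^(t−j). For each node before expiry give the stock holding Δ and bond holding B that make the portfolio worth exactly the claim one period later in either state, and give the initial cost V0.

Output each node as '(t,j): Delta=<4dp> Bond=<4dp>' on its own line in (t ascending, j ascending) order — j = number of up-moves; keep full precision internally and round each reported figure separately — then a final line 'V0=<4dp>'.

(0,0): Delta=0.0181 Bond=9.5654
(1,0): Delta=0.3416 Bond=-22.0960
(1,1): Delta=0.0000 Bond=17.3611
V0=11.9567

No-arbitrage ⇒ martingale measure with p* = (R−d)/(u−d) = 0.9091.
Terminal values V(2,·): V(2,0)=0.0000, V(2,1)=25.0000, V(2,2)=25.0000
(1,0): S=110.8800. Δ = (V_up−V_dn)/(S_up−S_dn) = (25.0000−0.0000)/(166.3200−93.1392) = 0.3416. V = [p*·25.0000 + (1−p*)·0.0000]/1.44 = 15.7828. B = V − Δ·S = -22.0960.
(1,1): S=198.0000. Δ = (V_up−V_dn)/(S_up−S_dn) = (25.0000−25.0000)/(297.0000−166.3200) = 0.0000. V = [p*·25.0000 + (1−p*)·25.0000]/1.44 = 17.3611. B = V − Δ·S = 17.3611.
(0,0): S=132.0000. Δ = (V_up−V_dn)/(S_up−S_dn) = (17.3611−15.7828)/(198.0000−110.8800) = 0.0181. V = [p*·17.3611 + (1−p*)·15.7828]/1.44 = 11.9567. B = V − Δ·S = 9.5654.
Each (Δ,B) replicates both successor values, so the strategy is self-financing and V0 is arbitrage-free.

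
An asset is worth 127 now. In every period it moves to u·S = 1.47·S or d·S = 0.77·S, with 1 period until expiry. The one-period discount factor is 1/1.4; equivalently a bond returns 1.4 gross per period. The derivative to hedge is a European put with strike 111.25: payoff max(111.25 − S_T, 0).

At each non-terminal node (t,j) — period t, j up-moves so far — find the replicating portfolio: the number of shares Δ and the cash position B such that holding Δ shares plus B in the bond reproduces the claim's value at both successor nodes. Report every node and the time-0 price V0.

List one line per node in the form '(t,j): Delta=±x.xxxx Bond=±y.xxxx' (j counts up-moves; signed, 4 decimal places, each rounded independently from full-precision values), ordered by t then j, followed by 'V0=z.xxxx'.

(0,0): Delta=-0.1514 Bond=20.1900
V0=0.9614

Since d<R<u, set p* = (R−d)/(u−d) = 0.9000; price each node as the discounted p*-expectation of its children.
Terminal values V(1,·): V(1,0)=13.4600, V(1,1)=0.0000
Node (0,0) S=127.0000: V=(p*·0.0000+(1−p*)·13.4600)/1.4=0.9614; Δ=(0.0000−13.4600)/(186.6900−97.7900)=-0.1514; B=V−Δ·S=20.1900
Self-financing check: at every node Δ·S+B equals the discounted successor values.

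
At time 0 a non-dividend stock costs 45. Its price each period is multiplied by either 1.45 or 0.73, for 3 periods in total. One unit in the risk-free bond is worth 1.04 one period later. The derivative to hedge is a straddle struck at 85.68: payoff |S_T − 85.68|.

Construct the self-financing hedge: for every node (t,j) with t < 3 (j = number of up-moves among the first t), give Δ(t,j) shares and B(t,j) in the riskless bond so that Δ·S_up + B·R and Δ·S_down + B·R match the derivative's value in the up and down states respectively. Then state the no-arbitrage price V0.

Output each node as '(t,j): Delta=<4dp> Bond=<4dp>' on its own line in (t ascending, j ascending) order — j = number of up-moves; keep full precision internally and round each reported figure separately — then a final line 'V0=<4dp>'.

No-arbitrage ⇒ martingale measure with p* = (R−d)/(u−d) = 0.4306.
Payoff layer (t=3): V(3,0)=68.1742, V(3,1)=50.9083, V(3,2)=16.6129, V(3,3)=51.5081
  t=2,j=0: stock 23.9805 → up 34.7717 (V=50.9083), down 17.5058 (V=68.1742). Price 58.4041; hedge Δ=-1.0000, bond B=82.3846.
  t=2,j=1: stock 47.6325 → up 69.0671 (V=16.6129), down 34.7717 (V=50.9083). Price 34.7521; hedge Δ=-1.0000, bond B=82.3846.
  t=2,j=2: stock 94.6125 → up 137.1881 (V=51.5081), down 69.0671 (V=16.6129). Price 30.4204; hedge Δ=0.5123, bond B=-18.0452.
  t=1,j=0: stock 32.8500 → up 47.6325 (V=34.7521), down 23.9805 (V=58.4041). Price 46.3660; hedge Δ=-1.0000, bond B=79.2160.
  t=1,j=1: stock 65.2500 → up 94.6125 (V=30.4204), down 47.6325 (V=34.7521). Price 31.6222; hedge Δ=-0.0922, bond B=37.6385.
  t=0,j=0: stock 45.0000 → up 65.2500 (V=31.6222), down 32.8500 (V=46.3660). Price 38.4788; hedge Δ=-0.4551, bond B=58.9563.
The time-0 hedge costs 38.4788, which is the no-arbitrage price.

(0,0): Delta=-0.4551 Bond=58.9563
(1,0): Delta=-1.0000 Bond=79.2160
(1,1): Delta=-0.0922 Bond=37.6385
(2,0): Delta=-1.0000 Bond=82.3846
(2,1): Delta=-1.0000 Bond=82.3846
(2,2): Delta=0.5123 Bond=-18.0452
V0=38.4788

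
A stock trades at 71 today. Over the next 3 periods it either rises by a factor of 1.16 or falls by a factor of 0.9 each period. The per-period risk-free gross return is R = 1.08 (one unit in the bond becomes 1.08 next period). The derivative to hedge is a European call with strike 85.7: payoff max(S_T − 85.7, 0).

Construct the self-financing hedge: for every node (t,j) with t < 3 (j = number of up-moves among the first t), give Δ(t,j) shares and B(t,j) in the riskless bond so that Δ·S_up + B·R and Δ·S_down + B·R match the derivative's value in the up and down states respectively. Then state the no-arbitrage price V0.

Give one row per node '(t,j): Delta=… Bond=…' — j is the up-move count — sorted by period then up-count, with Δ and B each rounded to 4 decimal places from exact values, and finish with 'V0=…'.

(0,0): Delta=0.5585 Bond=-32.9391
(1,0): Delta=0.0110 Bond=-0.5832
(1,1): Delta=0.7474 Bond=-51.1258
(2,0): Delta=0.0000 Bond=0.0000
(2,1): Delta=0.0147 Bond=-0.9097
(2,2): Delta=1.0000 Bond=-79.3519
V0=6.7174

Under the risk-neutral measure, an up-move has probability p* = (R−d)/(u−d) = 0.6923 and values discount at R = 1.08.
Terminal values V(3,·): V(3,0)=0.0000, V(3,1)=0.0000, V(3,2)=0.2838, V(3,3)=25.1236
(2,0): S=57.5100. Δ = (V_up−V_dn)/(S_up−S_dn) = (0.0000−0.0000)/(66.7116−51.7590) = 0.0000. V = [p*·0.0000 + (1−p*)·0.0000]/1.08 = 0.0000. B = V − Δ·S = 0.0000.
(2,1): S=74.1240. Δ = (V_up−V_dn)/(S_up−S_dn) = (0.2838−0.0000)/(85.9838−66.7116) = 0.0147. V = [p*·0.2838 + (1−p*)·0.0000]/1.08 = 0.1819. B = V − Δ·S = -0.9097.
(2,2): S=95.5376. Δ = (V_up−V_dn)/(S_up−S_dn) = (25.1236−0.2838)/(110.8236−85.9838) = 1.0000. V = [p*·25.1236 + (1−p*)·0.2838]/1.08 = 16.1857. B = V − Δ·S = -79.3519.
(1,0): S=63.9000. Δ = (V_up−V_dn)/(S_up−S_dn) = (0.1819−0.0000)/(74.1240−57.5100) = 0.0110. V = [p*·0.1819 + (1−p*)·0.0000]/1.08 = 0.1166. B = V − Δ·S = -0.5832.
(1,1): S=82.3600. Δ = (V_up−V_dn)/(S_up−S_dn) = (16.1857−0.1819)/(95.5376−74.1240) = 0.7474. V = [p*·16.1857 + (1−p*)·0.1819]/1.08 = 10.4273. B = V − Δ·S = -51.1258.
(0,0): S=71.0000. Δ = (V_up−V_dn)/(S_up−S_dn) = (10.4273−0.1166)/(82.3600−63.9000) = 0.5585. V = [p*·10.4273 + (1−p*)·0.1166]/1.08 = 6.7174. B = V − Δ·S = -32.9391.
Each (Δ,B) replicates both successor values, so the strategy is self-financing and V0 is arbitrage-free.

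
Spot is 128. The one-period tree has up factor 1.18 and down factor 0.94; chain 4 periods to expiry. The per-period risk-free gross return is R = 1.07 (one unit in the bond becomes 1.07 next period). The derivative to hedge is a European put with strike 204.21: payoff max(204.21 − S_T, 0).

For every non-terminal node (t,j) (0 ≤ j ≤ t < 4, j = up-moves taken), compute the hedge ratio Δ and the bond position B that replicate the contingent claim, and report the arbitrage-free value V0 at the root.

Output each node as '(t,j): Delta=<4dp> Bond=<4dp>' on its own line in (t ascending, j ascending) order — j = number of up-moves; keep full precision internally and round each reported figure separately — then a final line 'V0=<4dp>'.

(0,0): Delta=-0.8144 Bond=134.9185
(1,0): Delta=-1.0000 Bond=166.6962
(1,1): Delta=-0.6893 Bond=125.4652
(2,0): Delta=-1.0000 Bond=178.3649
(2,1): Delta=-1.0000 Bond=178.3649
(2,2): Delta=-0.4798 Bond=96.9179
(3,0): Delta=-1.0000 Bond=190.8505
(3,1): Delta=-1.0000 Bond=190.8505
(3,2): Delta=-1.0000 Bond=190.8505
(3,3): Delta=-0.1292 Bond=29.9613
V0=30.6774

The replicating-portfolio and risk-neutral prices coincide; use p* = (1.07−0.94)/(1.18−0.94) = 0.5417 for the latter.
Payoff layer (t=4): V(4,0)=104.2741, V(4,1)=78.7586, V(4,2)=46.7284, V(4,3)=6.5204, V(4,4)=0.0000
Node (3,0) S=106.3148: V=(p*·78.7586+(1−p*)·104.2741)/1.07=84.5357; Δ=(78.7586−104.2741)/(125.4514−99.9359)=-1.0000; B=V−Δ·S=190.8505
Node (3,1) S=133.4589: V=(p*·46.7284+(1−p*)·78.7586)/1.07=57.3915; Δ=(46.7284−78.7586)/(157.4816−125.4514)=-1.0000; B=V−Δ·S=190.8505
Node (3,2) S=167.5336: V=(p*·6.5204+(1−p*)·46.7284)/1.07=23.3169; Δ=(6.5204−46.7284)/(197.6896−157.4816)=-1.0000; B=V−Δ·S=190.8505
Node (3,3) S=210.3081: V=(p*·0.0000+(1−p*)·6.5204)/1.07=2.7930; Δ=(0.0000−6.5204)/(248.1636−197.6896)=-0.1292; B=V−Δ·S=29.9613
Node (2,0) S=113.1008: V=(p*·57.3915+(1−p*)·84.5357)/1.07=65.2641; Δ=(57.3915−84.5357)/(133.4589−106.3148)=-1.0000; B=V−Δ·S=178.3649
Node (2,1) S=141.9776: V=(p*·23.3169+(1−p*)·57.3915)/1.07=36.3873; Δ=(23.3169−57.3915)/(167.5336−133.4589)=-1.0000; B=V−Δ·S=178.3649
Node (2,2) S=178.2272: V=(p*·2.7930+(1−p*)·23.3169)/1.07=11.4017; Δ=(2.7930−23.3169)/(210.3081−167.5336)=-0.4798; B=V−Δ·S=96.9179
Node (1,0) S=120.3200: V=(p*·36.3873+(1−p*)·65.2641)/1.07=46.3762; Δ=(36.3873−65.2641)/(141.9776−113.1008)=-1.0000; B=V−Δ·S=166.6962
Node (1,1) S=151.0400: V=(p*·11.4017+(1−p*)·36.3873)/1.07=21.3583; Δ=(11.4017−36.3873)/(178.2272−141.9776)=-0.6893; B=V−Δ·S=125.4652
Node (0,0) S=128.0000: V=(p*·21.3583+(1−p*)·46.3762)/1.07=30.6774; Δ=(21.3583−46.3762)/(151.0400−120.3200)=-0.8144; B=V−Δ·S=134.9185
The time-0 hedge costs 30.6774, which is the no-arbitrage price.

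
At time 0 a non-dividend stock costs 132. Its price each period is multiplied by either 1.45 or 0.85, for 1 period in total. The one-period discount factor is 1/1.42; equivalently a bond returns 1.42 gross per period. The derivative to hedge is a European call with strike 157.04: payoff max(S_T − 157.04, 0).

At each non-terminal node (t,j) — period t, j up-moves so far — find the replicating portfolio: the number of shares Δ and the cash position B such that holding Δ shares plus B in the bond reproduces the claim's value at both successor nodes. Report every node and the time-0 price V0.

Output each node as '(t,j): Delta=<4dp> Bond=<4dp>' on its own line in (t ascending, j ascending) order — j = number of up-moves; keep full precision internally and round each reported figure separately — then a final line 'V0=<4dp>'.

Risk-neutral probability p* = (R−d)/(u−d) = (1.42−0.85)/(1.45−0.85) = 0.9500.
At expiry t=1: V(1,0)=0.0000, V(1,1)=34.3600
(0,0): S=132.0000. Δ = (V_up−V_dn)/(S_up−S_dn) = (34.3600−0.0000)/(191.4000−112.2000) = 0.4338. V = [p*·34.3600 + (1−p*)·0.0000]/1.42 = 22.9873. B = V − Δ·S = -34.2793.
Each (Δ,B) replicates both successor values, so the strategy is self-financing and V0 is arbitrage-free.

(0,0): Delta=0.4338 Bond=-34.2793
V0=22.9873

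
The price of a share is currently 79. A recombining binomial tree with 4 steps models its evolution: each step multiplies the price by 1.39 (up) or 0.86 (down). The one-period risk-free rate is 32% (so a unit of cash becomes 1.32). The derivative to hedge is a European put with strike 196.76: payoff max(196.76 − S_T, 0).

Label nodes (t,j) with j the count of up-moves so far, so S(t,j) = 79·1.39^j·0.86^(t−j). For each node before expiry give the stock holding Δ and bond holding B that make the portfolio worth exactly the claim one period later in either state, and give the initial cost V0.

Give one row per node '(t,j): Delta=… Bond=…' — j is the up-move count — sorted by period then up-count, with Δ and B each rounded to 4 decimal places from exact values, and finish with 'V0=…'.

Since d<R<u, set p* = (R−d)/(u−d) = 0.8679; price each node as the discounted p*-expectation of its children.
At expiry t=4: V(4,0)=153.5464, V(4,1)=126.9147, V(4,2)=83.8705, V(4,3)=14.2990, V(4,4)=0.0000
  t=3,j=0: stock 50.2484 → up 69.8453 (V=126.9147), down 43.2136 (V=153.5464). Price 98.8122; hedge Δ=-1.0000, bond B=149.0606.
  t=3,j=1: stock 81.2155 → up 112.8895 (V=83.8705), down 69.8453 (V=126.9147). Price 67.8451; hedge Δ=-1.0000, bond B=149.0606.
  t=3,j=2: stock 131.2669 → up 182.4610 (V=14.2990), down 112.8895 (V=83.8705). Price 17.7937; hedge Δ=-1.0000, bond B=149.0606.
  t=3,j=3: stock 212.1639 → up 294.9078 (V=0.0000), down 182.4610 (V=14.2990). Price 1.4307; hedge Δ=-0.1272, bond B=28.4101.
  t=2,j=0: stock 58.4284 → up 81.2155 (V=67.8451), down 50.2484 (V=98.8122). Price 54.4963; hedge Δ=-1.0000, bond B=112.9247.
  t=2,j=1: stock 94.4366 → up 131.2669 (V=17.7937), down 81.2155 (V=67.8451). Price 18.4881; hedge Δ=-1.0000, bond B=112.9247.
  t=2,j=2: stock 152.6359 → up 212.1639 (V=1.4307), down 131.2669 (V=17.7937). Price 2.7211; hedge Δ=-0.2023, bond B=33.5947.
  t=1,j=0: stock 67.9400 → up 94.4366 (V=18.4881), down 58.4284 (V=54.4963). Price 17.6090; hedge Δ=-1.0000, bond B=85.5490.
  t=1,j=1: stock 109.8100 → up 152.6359 (V=2.7211), down 94.4366 (V=18.4881). Price 3.6391; hedge Δ=-0.2709, bond B=33.3881.
  t=0,j=0: stock 79.0000 → up 109.8100 (V=3.6391), down 67.9400 (V=17.6090). Price 4.1547; hedge Δ=-0.3337, bond B=30.5131.
Self-financing check: at every node Δ·S+B equals the discounted successor values.

(0,0): Delta=-0.3337 Bond=30.5131
(1,0): Delta=-1.0000 Bond=85.5490
(1,1): Delta=-0.2709 Bond=33.3881
(2,0): Delta=-1.0000 Bond=112.9247
(2,1): Delta=-1.0000 Bond=112.9247
(2,2): Delta=-0.2023 Bond=33.5947
(3,0): Delta=-1.0000 Bond=149.0606
(3,1): Delta=-1.0000 Bond=149.0606
(3,2): Delta=-1.0000 Bond=149.0606
(3,3): Delta=-0.1272 Bond=28.4101
V0=4.1547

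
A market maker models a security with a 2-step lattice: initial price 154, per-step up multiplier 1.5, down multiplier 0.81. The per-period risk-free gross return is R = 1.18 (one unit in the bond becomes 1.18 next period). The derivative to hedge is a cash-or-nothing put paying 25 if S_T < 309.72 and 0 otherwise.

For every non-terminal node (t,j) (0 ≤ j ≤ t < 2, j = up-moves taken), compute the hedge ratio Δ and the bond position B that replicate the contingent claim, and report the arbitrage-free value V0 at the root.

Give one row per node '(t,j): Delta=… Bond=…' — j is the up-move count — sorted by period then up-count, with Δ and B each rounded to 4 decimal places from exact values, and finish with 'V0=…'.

Risk-neutral probability p* = (R−d)/(u−d) = (1.18−0.81)/(1.5−0.81) = 0.5362.
At expiry t=2: V(2,0)=25.0000, V(2,1)=25.0000, V(2,2)=0.0000
Node (1,0) S=124.7400: V=(p*·25.0000+(1−p*)·25.0000)/1.18=21.1864; Δ=(25.0000−25.0000)/(187.1100−101.0394)=0.0000; B=V−Δ·S=21.1864
Node (1,1) S=231.0000: V=(p*·0.0000+(1−p*)·25.0000)/1.18=9.8256; Δ=(0.0000−25.0000)/(346.5000−187.1100)=-0.1568; B=V−Δ·S=46.0575
Node (0,0) S=154.0000: V=(p*·9.8256+(1−p*)·21.1864)/1.18=12.7919; Δ=(9.8256−21.1864)/(231.0000−124.7400)=-0.1069; B=V−Δ·S=29.2569
Check: Δ(0,0)·S0 + B(0,0) = 12.7919 = V0.

(0,0): Delta=-0.1069 Bond=29.2569
(1,0): Delta=0.0000 Bond=21.1864
(1,1): Delta=-0.1568 Bond=46.0575
V0=12.7919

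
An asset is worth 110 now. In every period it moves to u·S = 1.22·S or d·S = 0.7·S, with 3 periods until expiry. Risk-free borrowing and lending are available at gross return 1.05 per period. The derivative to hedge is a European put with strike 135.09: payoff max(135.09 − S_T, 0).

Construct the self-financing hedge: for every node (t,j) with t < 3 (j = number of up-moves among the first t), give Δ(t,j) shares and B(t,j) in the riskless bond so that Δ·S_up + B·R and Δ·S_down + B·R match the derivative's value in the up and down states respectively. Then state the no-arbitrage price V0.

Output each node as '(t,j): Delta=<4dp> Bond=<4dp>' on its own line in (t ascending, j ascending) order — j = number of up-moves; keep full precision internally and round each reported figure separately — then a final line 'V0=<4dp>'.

(0,0): Delta=-0.5355 Bond=82.6357
(1,0): Delta=-1.0000 Bond=122.5306
(1,1): Delta=-0.4061 Bond=69.3968
(2,0): Delta=-1.0000 Bond=128.6571
(2,1): Delta=-1.0000 Bond=128.6571
(2,2): Delta=-0.2406 Bond=45.7683
V0=23.7259

Since d<R<u, set p* = (R−d)/(u−d) = 0.6731; price each node as the discounted p*-expectation of its children.
At expiry t=3: V(3,0)=97.3600, V(3,1)=69.3320, V(3,2)=20.4832, V(3,3)=0.0000
(2,0): S=53.9000. Δ = (V_up−V_dn)/(S_up−S_dn) = (69.3320−97.3600)/(65.7580−37.7300) = -1.0000. V = [p*·69.3320 + (1−p*)·97.3600]/1.05 = 74.7571. B = V − Δ·S = 128.6571.
(2,1): S=93.9400. Δ = (V_up−V_dn)/(S_up−S_dn) = (20.4832−69.3320)/(114.6068−65.7580) = -1.0000. V = [p*·20.4832 + (1−p*)·69.3320]/1.05 = 34.7171. B = V − Δ·S = 128.6571.
(2,2): S=163.7240. Δ = (V_up−V_dn)/(S_up−S_dn) = (0.0000−20.4832)/(199.7433−114.6068) = -0.2406. V = [p*·0.0000 + (1−p*)·20.4832]/1.05 = 6.3776. B = V − Δ·S = 45.7683.
(1,0): S=77.0000. Δ = (V_up−V_dn)/(S_up−S_dn) = (34.7171−74.7571)/(93.9400−53.9000) = -1.0000. V = [p*·34.7171 + (1−p*)·74.7571]/1.05 = 45.5306. B = V − Δ·S = 122.5306.
(1,1): S=134.2000. Δ = (V_up−V_dn)/(S_up−S_dn) = (6.3776−34.7171)/(163.7240−93.9400) = -0.4061. V = [p*·6.3776 + (1−p*)·34.7171]/1.05 = 14.8975. B = V − Δ·S = 69.3968.
(0,0): S=110.0000. Δ = (V_up−V_dn)/(S_up−S_dn) = (14.8975−45.5306)/(134.2000−77.0000) = -0.5355. V = [p*·14.8975 + (1−p*)·45.5306]/1.05 = 23.7259. B = V − Δ·S = 82.6357.
Check: Δ(0,0)·S0 + B(0,0) = 23.7259 = V0.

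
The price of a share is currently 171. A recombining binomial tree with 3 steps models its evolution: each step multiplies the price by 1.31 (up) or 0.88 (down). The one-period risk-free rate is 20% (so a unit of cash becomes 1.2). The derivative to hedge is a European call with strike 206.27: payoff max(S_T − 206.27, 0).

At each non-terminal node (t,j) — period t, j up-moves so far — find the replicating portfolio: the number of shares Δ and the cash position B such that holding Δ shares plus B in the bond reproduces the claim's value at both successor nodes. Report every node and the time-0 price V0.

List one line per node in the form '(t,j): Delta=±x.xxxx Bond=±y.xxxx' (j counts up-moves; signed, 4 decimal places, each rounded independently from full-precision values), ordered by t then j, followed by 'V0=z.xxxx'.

Risk-neutral probability p* = (R−d)/(u−d) = (1.2−0.88)/(1.31−0.88) = 0.7442.
Terminal values V(3,·): V(3,0)=0.0000, V(3,1)=0.0000, V(3,2)=51.9687, V(3,3)=178.1536
  t=2,j=0: stock 132.4224 → up 173.4733 (V=0.0000), down 116.5317 (V=0.0000). Price 0.0000; hedge Δ=0.0000, bond B=0.0000.
  t=2,j=1: stock 197.1288 → up 258.2387 (V=51.9687), down 173.4733 (V=0.0000). Price 32.2287; hedge Δ=0.6131, bond B=-88.6288.
  t=2,j=2: stock 293.4531 → up 384.4236 (V=178.1536), down 258.2387 (V=51.9687). Price 121.5614; hedge Δ=1.0000, bond B=-171.8917.
  t=1,j=0: stock 150.4800 → up 197.1288 (V=32.2287), down 132.4224 (V=0.0000). Price 19.9868; hedge Δ=0.4981, bond B=-54.9636.
  t=1,j=1: stock 224.0100 → up 293.4531 (V=121.5614), down 197.1288 (V=32.2287). Price 82.2574; hedge Δ=0.9274, bond B=-125.4932.
  t=0,j=0: stock 171.0000 → up 224.0100 (V=82.2574), down 150.4800 (V=19.9868). Price 55.2731; hedge Δ=0.8469, bond B=-89.5423.
Self-financing check: at every node Δ·S+B equals the discounted successor values.

(0,0): Delta=0.8469 Bond=-89.5423
(1,0): Delta=0.4981 Bond=-54.9636
(1,1): Delta=0.9274 Bond=-125.4932
(2,0): Delta=0.0000 Bond=0.0000
(2,1): Delta=0.6131 Bond=-88.6288
(2,2): Delta=1.0000 Bond=-171.8917
V0=55.2731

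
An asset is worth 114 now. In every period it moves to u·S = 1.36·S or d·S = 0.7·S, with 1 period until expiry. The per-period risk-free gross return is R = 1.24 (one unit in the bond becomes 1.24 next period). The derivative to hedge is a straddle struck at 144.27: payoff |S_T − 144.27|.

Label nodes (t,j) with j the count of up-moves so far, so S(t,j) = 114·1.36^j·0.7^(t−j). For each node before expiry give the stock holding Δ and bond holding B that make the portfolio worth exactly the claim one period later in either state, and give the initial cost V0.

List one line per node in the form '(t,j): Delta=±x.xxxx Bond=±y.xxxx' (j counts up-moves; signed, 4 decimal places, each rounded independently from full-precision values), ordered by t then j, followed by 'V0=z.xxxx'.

Since d<R<u, set p* = (R−d)/(u−d) = 0.8182; price each node as the discounted p*-expectation of its children.
Terminal values V(1,·): V(1,0)=64.4700, V(1,1)=10.7700
Node (0,0) S=114.0000: V=(p*·10.7700+(1−p*)·64.4700)/1.24=16.5594; Δ=(10.7700−64.4700)/(155.0400−79.8000)=-0.7137; B=V−Δ·S=97.9230
Root portfolio cost Δ·114+B reproduces V0=16.5594.

(0,0): Delta=-0.7137 Bond=97.9230
V0=16.5594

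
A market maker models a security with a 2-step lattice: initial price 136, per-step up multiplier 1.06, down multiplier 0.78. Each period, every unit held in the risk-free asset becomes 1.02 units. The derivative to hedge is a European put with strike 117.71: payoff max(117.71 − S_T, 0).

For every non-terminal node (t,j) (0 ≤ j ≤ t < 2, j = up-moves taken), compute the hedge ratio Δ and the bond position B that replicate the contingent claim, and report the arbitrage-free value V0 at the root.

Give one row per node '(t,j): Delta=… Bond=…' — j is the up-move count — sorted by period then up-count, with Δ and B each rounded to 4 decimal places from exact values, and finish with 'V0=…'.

(0,0): Delta=-0.2254 Bond=32.5843
(1,0): Delta=-1.0000 Bond=115.4020
(1,1): Delta=-0.1304 Bond=19.5417
V0=1.9253

The replicating-portfolio and risk-neutral prices coincide; use p* = (1.02−0.78)/(1.06−0.78) = 0.8571 for the latter.
Terminal payoffs: V(2,0)=34.9676, V(2,1)=5.2652, V(2,2)=0.0000
  t=1,j=0: stock 106.0800 → up 112.4448 (V=5.2652), down 82.7424 (V=34.9676). Price 9.3220; hedge Δ=-1.0000, bond B=115.4020.
  t=1,j=1: stock 144.1600 → up 152.8096 (V=0.0000), down 112.4448 (V=5.2652). Price 0.7374; hedge Δ=-0.1304, bond B=19.5417.
  t=0,j=0: stock 136.0000 → up 144.1600 (V=0.7374), down 106.0800 (V=9.3220). Price 1.9253; hedge Δ=-0.2254, bond B=32.5843.
The time-0 hedge costs 1.9253, which is the no-arbitrage price.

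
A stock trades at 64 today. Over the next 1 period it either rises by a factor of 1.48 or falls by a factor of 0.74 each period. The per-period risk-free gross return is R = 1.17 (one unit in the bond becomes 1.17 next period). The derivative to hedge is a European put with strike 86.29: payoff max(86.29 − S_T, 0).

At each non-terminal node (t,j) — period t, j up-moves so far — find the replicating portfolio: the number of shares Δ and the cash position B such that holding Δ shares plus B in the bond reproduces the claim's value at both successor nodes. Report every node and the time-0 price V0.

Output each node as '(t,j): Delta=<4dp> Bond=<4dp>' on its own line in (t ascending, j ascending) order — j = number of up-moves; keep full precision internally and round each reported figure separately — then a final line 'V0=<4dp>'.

(0,0): Delta=-0.8220 Bond=66.5470
V0=13.9389

Under the risk-neutral measure, an up-move has probability p* = (R−d)/(u−d) = 0.5811 and values discount at R = 1.17.
Terminal values V(1,·): V(1,0)=38.9300, V(1,1)=0.0000
Node (0,0) S=64.0000: V=(p*·0.0000+(1−p*)·38.9300)/1.17=13.9389; Δ=(0.0000−38.9300)/(94.7200−47.3600)=-0.8220; B=V−Δ·S=66.5470
Self-financing check: at every node Δ·S+B equals the discounted successor values.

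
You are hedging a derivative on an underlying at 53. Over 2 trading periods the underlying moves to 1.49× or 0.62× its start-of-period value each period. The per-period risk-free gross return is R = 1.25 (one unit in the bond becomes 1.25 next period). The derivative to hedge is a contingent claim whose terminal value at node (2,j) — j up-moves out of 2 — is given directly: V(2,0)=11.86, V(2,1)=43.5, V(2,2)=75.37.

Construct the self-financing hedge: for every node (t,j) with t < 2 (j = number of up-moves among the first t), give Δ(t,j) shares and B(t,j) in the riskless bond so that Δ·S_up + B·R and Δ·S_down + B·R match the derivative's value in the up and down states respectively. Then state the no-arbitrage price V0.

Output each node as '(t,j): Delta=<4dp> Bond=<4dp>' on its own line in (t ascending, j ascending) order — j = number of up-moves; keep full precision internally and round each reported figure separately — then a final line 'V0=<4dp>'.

(0,0): Delta=0.5518 Bond=7.7472
(1,0): Delta=1.1068 Bond=-8.5504
(1,1): Delta=0.4639 Bond=16.6304
V0=36.9946

Risk-neutral probability p* = (R−d)/(u−d) = (1.25−0.62)/(1.49−0.62) = 0.7241.
At expiry t=2: V(2,0)=11.8600, V(2,1)=43.5000, V(2,2)=75.3700
  t=1,j=0: stock 32.8600 → up 48.9614 (V=43.5000), down 20.3732 (V=11.8600). Price 27.8174; hedge Δ=1.1068, bond B=-8.5504.
  t=1,j=1: stock 78.9700 → up 117.6653 (V=75.3700), down 48.9614 (V=43.5000). Price 53.2626; hedge Δ=0.4639, bond B=16.6304.
  t=0,j=0: stock 53.0000 → up 78.9700 (V=53.2626), down 32.8600 (V=27.8174). Price 36.9946; hedge Δ=0.5518, bond B=7.7472.
Check: Δ(0,0)·S0 + B(0,0) = 36.9946 = V0.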